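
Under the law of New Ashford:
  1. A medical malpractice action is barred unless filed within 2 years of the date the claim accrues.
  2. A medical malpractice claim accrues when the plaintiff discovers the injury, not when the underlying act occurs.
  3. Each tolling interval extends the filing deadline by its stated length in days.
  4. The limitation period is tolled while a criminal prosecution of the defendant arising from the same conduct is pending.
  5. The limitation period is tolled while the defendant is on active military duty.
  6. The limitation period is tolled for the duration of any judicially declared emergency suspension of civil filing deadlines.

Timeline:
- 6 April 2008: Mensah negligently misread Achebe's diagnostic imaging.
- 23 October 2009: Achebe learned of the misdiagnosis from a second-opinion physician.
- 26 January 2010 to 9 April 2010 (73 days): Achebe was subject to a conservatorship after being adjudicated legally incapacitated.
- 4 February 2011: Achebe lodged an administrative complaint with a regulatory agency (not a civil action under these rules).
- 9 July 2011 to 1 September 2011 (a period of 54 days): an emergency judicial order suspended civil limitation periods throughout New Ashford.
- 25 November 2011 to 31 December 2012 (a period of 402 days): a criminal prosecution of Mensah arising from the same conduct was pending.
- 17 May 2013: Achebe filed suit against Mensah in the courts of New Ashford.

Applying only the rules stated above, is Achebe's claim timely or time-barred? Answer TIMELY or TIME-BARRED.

Accrual is tied to discovery, so the period began on 23 October 2009 rather than on 6 April 2008 when the act occurred.
Adding the 2 years base period to 23 October 2009 gives a deadline of 23 October 2011, before any tolling.
The period was tolled for 54 days by the emergency suspension of filing deadlines (9 July 2011 to 1 September 2011), pushing the deadline to 16 December 2011.
Because the pending criminal prosecution ran from 25 November 2011 to 31 December 2012, the deadline is extended by 402 days to 21 January 2013.
Although the plaintiff's incapacity ran from 26 January 2010 to 9 April 2010, the stated rules do not make that a tolling event, so it is disregarded.
None of the other events listed affects the running of the period under the stated rules.
Filing on 17 May 2013 missed the 21 January 2013 deadline — the action is time-barred.

TIME-BARRED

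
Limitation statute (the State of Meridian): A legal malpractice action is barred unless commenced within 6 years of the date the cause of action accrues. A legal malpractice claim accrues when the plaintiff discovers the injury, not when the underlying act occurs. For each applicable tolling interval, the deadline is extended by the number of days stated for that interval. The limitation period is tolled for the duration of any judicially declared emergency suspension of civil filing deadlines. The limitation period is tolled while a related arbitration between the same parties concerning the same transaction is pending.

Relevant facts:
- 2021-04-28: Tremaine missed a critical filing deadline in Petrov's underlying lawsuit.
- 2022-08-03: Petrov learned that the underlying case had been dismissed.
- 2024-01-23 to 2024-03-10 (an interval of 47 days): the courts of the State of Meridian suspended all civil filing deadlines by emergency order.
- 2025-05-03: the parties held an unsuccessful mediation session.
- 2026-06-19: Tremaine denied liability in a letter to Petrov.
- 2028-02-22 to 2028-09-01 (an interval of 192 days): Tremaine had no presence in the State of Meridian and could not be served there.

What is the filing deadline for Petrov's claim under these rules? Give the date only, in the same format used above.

Accrual is tied to discovery, so the period began on 2022-08-03 rather than on 2021-04-28 when the act occurred.
Adding the 6 years base period to 2022-08-03 gives a deadline of 2028-08-03, before any tolling.
Because the emergency suspension of filing deadlines ran from 2024-01-23 to 2024-03-10, the deadline is extended by 47 days to 2028-09-19.
The defendant's absence from the jurisdiction from 2028-02-22 to 2028-09-01 does not toll the period, because no stated rule makes the defendant's absence a tolling event.
The other events in the timeline have no effect on the limitation period under the stated rules.

2028-09-19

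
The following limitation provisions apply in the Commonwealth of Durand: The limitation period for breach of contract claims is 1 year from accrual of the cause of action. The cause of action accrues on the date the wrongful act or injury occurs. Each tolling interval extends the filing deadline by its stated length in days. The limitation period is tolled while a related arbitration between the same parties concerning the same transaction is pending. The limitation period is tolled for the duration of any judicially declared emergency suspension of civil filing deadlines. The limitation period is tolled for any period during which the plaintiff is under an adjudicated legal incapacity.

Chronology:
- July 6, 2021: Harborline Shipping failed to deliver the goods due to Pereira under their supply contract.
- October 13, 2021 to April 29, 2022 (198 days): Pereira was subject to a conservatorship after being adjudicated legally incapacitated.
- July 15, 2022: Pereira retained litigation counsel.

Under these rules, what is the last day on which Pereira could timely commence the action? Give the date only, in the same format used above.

The cause of action accrued on July 6, 2021, the date of the act.
The untolled deadline — 1 year after July 6, 2021 — is July 6, 2022.
The period was tolled for 198 days by the plaintiff's legal incapacity (October 13, 2021 to April 29, 2022), pushing the deadline to January 20, 2023.
None of the other events listed affects the running of the period under the stated rules.

January 20, 2023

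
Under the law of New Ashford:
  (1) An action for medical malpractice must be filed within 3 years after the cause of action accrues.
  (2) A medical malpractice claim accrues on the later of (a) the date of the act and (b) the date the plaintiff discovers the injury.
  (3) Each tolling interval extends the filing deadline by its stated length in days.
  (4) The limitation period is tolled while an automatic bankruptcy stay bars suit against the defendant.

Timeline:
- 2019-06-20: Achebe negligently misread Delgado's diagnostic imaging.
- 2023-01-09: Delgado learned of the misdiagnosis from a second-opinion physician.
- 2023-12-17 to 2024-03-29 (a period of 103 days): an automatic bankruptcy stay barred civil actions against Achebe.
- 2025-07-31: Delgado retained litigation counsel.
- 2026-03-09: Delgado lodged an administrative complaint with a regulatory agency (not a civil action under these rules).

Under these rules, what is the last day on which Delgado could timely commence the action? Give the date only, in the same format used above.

2026-04-22

The claim accrued on 2023-01-09 — the later of the 2019-06-20 act and the 2023-01-09 discovery.
3 years from 2023-01-09 is 2026-01-09.
The automatic bankruptcy stay from 2023-12-17 to 2024-03-29 tolled the period for 103 days, extending the deadline to 2026-04-22.
The other events in the timeline have no effect on the limitation period under the stated rules.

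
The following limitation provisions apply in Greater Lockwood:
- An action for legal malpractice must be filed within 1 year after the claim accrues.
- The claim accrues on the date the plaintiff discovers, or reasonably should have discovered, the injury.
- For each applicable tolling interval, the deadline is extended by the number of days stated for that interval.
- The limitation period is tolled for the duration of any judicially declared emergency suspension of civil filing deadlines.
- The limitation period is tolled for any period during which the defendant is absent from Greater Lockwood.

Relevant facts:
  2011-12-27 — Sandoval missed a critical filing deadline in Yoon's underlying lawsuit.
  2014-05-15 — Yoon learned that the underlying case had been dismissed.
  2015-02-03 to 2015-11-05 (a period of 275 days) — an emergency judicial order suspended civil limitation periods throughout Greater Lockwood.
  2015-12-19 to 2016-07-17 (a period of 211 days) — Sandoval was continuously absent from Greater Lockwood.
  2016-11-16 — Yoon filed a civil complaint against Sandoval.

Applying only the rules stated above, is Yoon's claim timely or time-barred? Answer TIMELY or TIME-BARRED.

The claim did not accrue until Yoon discovered the injury on 2014-05-15; the 2011-12-27 act date does not start the clock under the stated rule.
The untolled deadline — 1 year after 2014-05-15 — is 2015-05-15.
Because the emergency suspension of filing deadlines ran from 2015-02-03 to 2015-11-05, the deadline is extended by 275 days to 2016-02-14.
Because the defendant's absence from the jurisdiction ran from 2015-12-19 to 2016-07-17, the deadline is extended by 211 days to 2016-09-12.
Yoon filed on 2016-11-16, after the 2016-09-12 deadline, so the action is time-barred.

TIME-BARRED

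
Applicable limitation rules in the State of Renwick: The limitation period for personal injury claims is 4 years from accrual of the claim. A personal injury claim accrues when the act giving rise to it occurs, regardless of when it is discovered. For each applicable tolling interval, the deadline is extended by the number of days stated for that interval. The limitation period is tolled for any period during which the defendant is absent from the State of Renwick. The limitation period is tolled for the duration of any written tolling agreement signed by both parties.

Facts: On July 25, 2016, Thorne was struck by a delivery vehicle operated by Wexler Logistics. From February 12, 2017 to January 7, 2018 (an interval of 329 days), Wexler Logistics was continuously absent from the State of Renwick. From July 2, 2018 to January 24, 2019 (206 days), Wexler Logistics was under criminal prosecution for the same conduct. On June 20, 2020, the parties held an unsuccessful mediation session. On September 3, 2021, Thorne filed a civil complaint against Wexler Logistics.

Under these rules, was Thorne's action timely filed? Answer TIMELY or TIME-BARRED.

TIME-BARRED

The claim accrued on July 25, 2016, the date of the act.
4 years from July 25, 2016 is July 25, 2020.
The defendant's absence from the jurisdiction from February 12, 2017 to January 7, 2018 tolled the period for 329 days, extending the deadline to June 19, 2021.
The pending criminal prosecution from July 2, 2018 to January 24, 2019 does not toll the period, because no stated rule makes a criminal prosecution a tolling event.
Nothing else in the chronology tolls or restarts the period.
Filing on September 3, 2021 missed the June 19, 2021 deadline — the action is time-barred.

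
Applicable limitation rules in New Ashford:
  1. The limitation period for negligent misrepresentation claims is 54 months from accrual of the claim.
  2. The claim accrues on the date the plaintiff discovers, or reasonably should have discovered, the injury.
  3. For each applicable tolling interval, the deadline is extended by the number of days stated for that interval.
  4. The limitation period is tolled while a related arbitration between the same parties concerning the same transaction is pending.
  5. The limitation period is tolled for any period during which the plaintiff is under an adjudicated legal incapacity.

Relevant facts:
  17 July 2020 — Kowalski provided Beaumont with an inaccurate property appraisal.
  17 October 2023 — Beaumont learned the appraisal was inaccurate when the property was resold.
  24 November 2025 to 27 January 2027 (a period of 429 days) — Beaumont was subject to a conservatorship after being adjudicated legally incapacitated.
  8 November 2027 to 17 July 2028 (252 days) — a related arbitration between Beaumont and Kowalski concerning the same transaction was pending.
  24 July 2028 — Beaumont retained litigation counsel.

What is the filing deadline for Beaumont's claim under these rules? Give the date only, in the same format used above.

27 February 2030

Accrual is tied to discovery, so the period began on 17 October 2023 rather than on 17 July 2020 when the act occurred.
54 months from 17 October 2023 is 17 April 2028.
Because the plaintiff's legal incapacity ran from 24 November 2025 to 27 January 2027, the deadline is extended by 429 days to 20 June 2029.
The period was tolled for 252 days by the pending related arbitration (8 November 2027 to 17 July 2028), pushing the deadline to 27 February 2030.
Nothing else in the chronology tolls or restarts the period.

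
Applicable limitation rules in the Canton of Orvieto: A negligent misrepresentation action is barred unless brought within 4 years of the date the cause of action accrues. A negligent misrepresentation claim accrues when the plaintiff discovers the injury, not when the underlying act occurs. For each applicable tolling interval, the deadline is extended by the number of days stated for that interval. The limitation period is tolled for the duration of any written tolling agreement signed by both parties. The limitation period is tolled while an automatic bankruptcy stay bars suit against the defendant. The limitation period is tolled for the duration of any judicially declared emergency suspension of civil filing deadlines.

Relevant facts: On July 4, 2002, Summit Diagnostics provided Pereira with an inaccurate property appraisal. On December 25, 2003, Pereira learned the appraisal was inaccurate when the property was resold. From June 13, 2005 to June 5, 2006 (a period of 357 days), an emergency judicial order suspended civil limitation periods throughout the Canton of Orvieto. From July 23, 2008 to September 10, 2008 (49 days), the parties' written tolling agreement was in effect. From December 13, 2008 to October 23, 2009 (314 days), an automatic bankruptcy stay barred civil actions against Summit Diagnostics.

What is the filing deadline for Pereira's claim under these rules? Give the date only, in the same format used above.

December 14, 2009

The claim did not accrue until Pereira discovered the injury on December 25, 2003; the July 4, 2002 act date does not start the clock under the stated rule.
4 years from December 25, 2003 is December 25, 2007.
Because the emergency suspension of filing deadlines ran from June 13, 2005 to June 5, 2006, the deadline is extended by 357 days to December 16, 2008.
The written tolling agreement from July 23, 2008 to September 10, 2008 tolled the period for 49 days, extending the deadline to February 3, 2009.
Because the automatic bankruptcy stay ran from December 13, 2008 to October 23, 2009, the deadline is extended by 314 days to December 14, 2009.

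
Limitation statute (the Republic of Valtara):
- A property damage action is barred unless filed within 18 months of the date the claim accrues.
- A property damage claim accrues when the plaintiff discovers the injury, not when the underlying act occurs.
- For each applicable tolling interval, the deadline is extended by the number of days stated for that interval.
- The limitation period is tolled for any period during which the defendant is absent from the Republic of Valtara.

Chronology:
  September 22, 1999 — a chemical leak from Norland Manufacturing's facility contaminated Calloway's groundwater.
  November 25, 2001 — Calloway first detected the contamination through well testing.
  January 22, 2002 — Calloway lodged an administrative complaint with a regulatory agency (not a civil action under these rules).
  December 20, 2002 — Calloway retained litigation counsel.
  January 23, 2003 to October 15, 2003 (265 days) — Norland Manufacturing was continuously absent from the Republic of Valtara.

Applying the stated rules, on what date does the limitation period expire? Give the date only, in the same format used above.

Under the discovery rule, the claim accrued on November 25, 2001, when Calloway discovered the injury — not on the September 22, 1999 date of the underlying act.
Adding the 18 months base period to November 25, 2001 gives a deadline of May 25, 2003, before any tolling.
Because the defendant's absence from the jurisdiction ran from January 23, 2003 to October 15, 2003, the deadline is extended by 265 days to February 14, 2004.
None of the other events listed affects the running of the period under the stated rules.

February 14, 2004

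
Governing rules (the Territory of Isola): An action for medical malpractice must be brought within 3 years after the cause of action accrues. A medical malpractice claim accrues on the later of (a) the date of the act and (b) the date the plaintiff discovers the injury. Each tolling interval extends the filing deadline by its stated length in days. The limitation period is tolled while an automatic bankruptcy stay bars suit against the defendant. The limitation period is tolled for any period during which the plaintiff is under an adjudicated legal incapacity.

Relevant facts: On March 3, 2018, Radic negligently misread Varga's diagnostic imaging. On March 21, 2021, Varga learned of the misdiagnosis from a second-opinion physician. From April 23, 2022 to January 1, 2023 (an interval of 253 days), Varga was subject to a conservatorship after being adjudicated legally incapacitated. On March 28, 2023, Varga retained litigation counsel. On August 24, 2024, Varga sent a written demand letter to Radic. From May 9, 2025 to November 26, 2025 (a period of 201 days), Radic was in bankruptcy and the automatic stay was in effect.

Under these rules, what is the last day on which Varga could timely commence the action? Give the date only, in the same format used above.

The claim accrued on March 21, 2021 — the later of the March 3, 2018 act and the March 21, 2021 discovery.
The untolled deadline — 3 years after March 21, 2021 — is March 21, 2024.
Because the plaintiff's legal incapacity ran from April 23, 2022 to January 1, 2023, the deadline is extended by 253 days to November 29, 2024.
By the time the automatic bankruptcy stay began on May 9, 2025, the limitation period had already expired on November 29, 2024; that interval cannot revive it.
The other events in the timeline have no effect on the limitation period under the stated rules.

November 29, 2024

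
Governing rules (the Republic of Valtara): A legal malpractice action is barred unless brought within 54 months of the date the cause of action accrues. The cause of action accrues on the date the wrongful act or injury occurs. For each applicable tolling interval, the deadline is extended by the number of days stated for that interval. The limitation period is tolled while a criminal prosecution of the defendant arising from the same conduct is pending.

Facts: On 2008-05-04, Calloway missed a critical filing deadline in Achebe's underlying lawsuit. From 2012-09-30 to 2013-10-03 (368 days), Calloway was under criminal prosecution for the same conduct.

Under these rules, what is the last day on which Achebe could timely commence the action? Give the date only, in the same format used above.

The claim accrued on 2008-05-04, when the wrongful act occurred.
The untolled deadline — 54 months after 2008-05-04 — is 2012-11-04.
The period was tolled for 368 days by the pending criminal prosecution (2012-09-30 to 2013-10-03), pushing the deadline to 2013-11-07.

2013-11-07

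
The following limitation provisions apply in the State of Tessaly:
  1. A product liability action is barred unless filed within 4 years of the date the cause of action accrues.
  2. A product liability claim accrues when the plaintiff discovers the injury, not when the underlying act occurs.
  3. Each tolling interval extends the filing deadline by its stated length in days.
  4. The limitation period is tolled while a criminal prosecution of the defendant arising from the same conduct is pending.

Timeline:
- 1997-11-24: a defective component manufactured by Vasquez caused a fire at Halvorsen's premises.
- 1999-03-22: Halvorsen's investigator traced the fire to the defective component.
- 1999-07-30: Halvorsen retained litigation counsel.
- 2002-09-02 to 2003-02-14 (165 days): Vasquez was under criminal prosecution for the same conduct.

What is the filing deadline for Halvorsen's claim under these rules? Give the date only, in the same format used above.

Under the discovery rule, the claim accrued on 1999-03-22, when Halvorsen discovered the injury — not on the 1997-11-24 date of the underlying act.
The untolled deadline — 4 years after 1999-03-22 — is 2003-03-22.
The pending criminal prosecution from 2002-09-02 to 2003-02-14 tolled the period for 165 days, extending the deadline to 2003-09-03.
The other events in the timeline have no effect on the limitation period under the stated rules.

2003-09-03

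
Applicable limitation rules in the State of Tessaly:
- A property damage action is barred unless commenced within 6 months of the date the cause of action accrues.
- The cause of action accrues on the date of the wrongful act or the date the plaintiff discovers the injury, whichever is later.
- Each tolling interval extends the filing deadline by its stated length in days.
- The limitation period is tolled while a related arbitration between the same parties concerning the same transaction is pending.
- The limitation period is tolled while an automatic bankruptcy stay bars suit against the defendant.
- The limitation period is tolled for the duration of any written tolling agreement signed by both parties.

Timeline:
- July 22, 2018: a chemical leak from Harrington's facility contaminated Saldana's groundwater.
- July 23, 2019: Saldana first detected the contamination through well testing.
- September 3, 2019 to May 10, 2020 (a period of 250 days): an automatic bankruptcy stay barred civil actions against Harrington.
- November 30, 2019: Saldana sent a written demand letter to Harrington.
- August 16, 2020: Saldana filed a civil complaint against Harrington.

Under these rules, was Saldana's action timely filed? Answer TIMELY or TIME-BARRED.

Because discovery on July 23, 2019 post-dates the July 22, 2018 act, accrual under the later-of rule falls on July 23, 2019.
Adding the 6 months base period to July 23, 2019 gives a deadline of January 23, 2020, before any tolling.
The period was tolled for 250 days by the automatic bankruptcy stay (September 3, 2019 to May 10, 2020), pushing the deadline to September 29, 2020.
The other events in the timeline have no effect on the limitation period under the stated rules.
Filing on August 16, 2020 beat the September 29, 2020 deadline — the action is timely.

TIMELY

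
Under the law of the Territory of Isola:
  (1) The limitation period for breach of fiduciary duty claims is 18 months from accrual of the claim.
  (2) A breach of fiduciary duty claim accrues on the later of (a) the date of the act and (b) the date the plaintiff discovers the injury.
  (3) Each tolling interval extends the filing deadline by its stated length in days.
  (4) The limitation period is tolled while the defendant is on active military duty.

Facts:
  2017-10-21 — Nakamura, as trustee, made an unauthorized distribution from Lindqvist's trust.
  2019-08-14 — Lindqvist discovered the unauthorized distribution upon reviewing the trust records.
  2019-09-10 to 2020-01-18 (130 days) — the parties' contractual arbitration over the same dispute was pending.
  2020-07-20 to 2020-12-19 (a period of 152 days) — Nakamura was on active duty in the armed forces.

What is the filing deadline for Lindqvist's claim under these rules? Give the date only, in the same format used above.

2021-07-16

Taking the later of the act (2017-10-21) and discovery (2019-08-14), the claim accrued on 2019-08-14.
The untolled deadline — 18 months after 2019-08-14 — is 2021-02-14.
The defendant's active military service from 2020-07-20 to 2020-12-19 tolled the period for 152 days, extending the deadline to 2021-07-16.
The pending related arbitration from 2019-09-10 to 2020-01-18 does not toll the period, because no stated rule makes a pending arbitration a tolling event.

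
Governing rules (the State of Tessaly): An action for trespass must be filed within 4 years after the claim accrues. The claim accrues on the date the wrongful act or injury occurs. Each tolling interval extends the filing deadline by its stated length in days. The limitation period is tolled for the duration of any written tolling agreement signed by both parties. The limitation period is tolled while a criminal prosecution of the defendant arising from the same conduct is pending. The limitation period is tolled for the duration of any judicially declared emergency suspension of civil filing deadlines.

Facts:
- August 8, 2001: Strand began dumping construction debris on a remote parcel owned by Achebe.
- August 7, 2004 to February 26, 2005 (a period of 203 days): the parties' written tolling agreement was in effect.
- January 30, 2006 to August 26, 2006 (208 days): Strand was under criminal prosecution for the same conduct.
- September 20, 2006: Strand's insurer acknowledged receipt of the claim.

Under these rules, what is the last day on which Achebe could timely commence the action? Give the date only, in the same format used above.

The claim accrued on August 8, 2001, when the wrongful act occurred.
Adding the 4 years base period to August 8, 2001 gives a deadline of August 8, 2005, before any tolling.
The period was tolled for 203 days by the written tolling agreement (August 7, 2004 to February 26, 2005), pushing the deadline to February 27, 2006.
Because the pending criminal prosecution ran from January 30, 2006 to August 26, 2006, the deadline is extended by 208 days to September 23, 2006.
The other events in the timeline have no effect on the limitation period under the stated rules.

September 23, 2006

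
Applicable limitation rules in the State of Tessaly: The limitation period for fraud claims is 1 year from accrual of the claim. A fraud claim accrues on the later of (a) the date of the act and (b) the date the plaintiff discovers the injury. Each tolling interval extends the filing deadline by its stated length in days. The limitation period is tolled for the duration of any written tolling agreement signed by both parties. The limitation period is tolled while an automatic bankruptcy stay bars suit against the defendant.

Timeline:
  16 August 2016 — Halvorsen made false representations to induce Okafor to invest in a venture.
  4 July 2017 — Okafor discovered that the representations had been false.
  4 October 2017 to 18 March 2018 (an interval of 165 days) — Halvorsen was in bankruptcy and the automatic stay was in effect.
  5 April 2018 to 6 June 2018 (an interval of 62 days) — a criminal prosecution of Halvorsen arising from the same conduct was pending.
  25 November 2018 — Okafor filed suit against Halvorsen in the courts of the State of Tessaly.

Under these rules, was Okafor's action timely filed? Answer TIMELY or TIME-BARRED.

TIMELY

Because discovery on 4 July 2017 post-dates the 16 August 2016 act, accrual under the later-of rule falls on 4 July 2017.
1 year from 4 July 2017 is 4 July 2018.
The automatic bankruptcy stay from 4 October 2017 to 18 March 2018 tolled the period for 165 days, extending the deadline to 16 December 2018.
The pending criminal prosecution from 5 April 2018 to 6 June 2018 does not toll the period, because no stated rule makes a criminal prosecution a tolling event.
The 25 November 2018 filing precedes the 16 December 2018 deadline; the claim is timely.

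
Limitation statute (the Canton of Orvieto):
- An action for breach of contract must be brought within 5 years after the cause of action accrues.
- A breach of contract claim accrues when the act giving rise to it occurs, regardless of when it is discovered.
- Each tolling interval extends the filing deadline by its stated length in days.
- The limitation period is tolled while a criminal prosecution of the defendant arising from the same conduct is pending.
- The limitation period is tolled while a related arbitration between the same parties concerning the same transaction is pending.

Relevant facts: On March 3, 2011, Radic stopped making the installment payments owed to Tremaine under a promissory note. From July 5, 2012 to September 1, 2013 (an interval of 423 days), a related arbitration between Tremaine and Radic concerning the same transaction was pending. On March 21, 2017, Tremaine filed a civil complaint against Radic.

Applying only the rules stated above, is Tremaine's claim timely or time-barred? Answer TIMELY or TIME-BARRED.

The claim accrued on March 3, 2011, when the wrongful act occurred.
5 years from March 3, 2011 is March 3, 2016.
The pending related arbitration from July 5, 2012 to September 1, 2013 tolled the period for 423 days, extending the deadline to April 30, 2017.
Filing on March 21, 2017 beat the April 30, 2017 deadline — the action is timely.

TIMELY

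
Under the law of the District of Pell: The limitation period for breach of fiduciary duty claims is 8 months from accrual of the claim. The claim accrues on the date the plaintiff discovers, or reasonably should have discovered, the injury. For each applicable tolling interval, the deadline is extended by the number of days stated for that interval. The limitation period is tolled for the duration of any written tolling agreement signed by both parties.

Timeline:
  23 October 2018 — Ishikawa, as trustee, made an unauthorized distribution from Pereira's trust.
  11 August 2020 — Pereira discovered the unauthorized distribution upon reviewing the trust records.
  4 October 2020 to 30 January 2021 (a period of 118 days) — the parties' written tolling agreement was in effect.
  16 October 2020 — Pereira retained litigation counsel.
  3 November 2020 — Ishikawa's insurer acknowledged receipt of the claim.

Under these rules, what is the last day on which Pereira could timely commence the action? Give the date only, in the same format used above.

Accrual is tied to discovery, so the period began on 11 August 2020 rather than on 23 October 2018 when the act occurred.
Adding the 8 months base period to 11 August 2020 gives a deadline of 11 April 2021, before any tolling.
Because the written tolling agreement ran from 4 October 2020 to 30 January 2021, the deadline is extended by 118 days to 7 August 2021.
None of the other events listed affects the running of the period under the stated rules.

7 August 2021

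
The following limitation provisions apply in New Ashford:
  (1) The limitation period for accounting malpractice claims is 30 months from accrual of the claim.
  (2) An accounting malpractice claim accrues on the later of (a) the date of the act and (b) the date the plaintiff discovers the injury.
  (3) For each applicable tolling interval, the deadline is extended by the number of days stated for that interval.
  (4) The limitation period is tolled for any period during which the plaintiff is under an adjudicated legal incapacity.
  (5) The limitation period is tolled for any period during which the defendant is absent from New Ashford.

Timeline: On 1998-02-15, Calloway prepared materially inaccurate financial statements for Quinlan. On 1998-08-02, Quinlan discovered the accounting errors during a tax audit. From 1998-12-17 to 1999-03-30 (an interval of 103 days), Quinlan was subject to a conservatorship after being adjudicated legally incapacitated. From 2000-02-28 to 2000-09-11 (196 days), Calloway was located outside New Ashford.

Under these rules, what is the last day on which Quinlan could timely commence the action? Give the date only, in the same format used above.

2001-11-28

Because discovery on 1998-08-02 post-dates the 1998-02-15 act, accrual under the later-of rule falls on 1998-08-02.
Adding the 30 months base period to 1998-08-02 gives a deadline of 2001-02-02, before any tolling.
The plaintiff's legal incapacity from 1998-12-17 to 1999-03-30 tolled the period for 103 days, extending the deadline to 2001-05-16.
The period was tolled for 196 days by the defendant's absence from the jurisdiction (2000-02-28 to 2000-09-11), pushing the deadline to 2001-11-28.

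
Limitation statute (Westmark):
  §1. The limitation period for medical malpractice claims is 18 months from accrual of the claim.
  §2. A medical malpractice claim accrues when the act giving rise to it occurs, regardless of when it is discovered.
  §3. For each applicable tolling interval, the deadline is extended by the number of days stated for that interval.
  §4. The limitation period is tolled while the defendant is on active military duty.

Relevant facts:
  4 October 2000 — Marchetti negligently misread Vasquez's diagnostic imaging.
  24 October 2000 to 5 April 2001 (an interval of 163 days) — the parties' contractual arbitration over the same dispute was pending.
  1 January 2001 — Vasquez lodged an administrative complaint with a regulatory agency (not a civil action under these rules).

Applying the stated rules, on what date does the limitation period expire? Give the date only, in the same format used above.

4 April 2002

The claim accrued on 4 October 2000, when the wrongful act occurred.
Adding the 18 months base period to 4 October 2000 gives a deadline of 4 April 2002, before any tolling.
No stated provision tolls the period for a pending arbitration, so the interval from 24 October 2000 to 5 April 2001 has no effect on the deadline.
None of the other events listed affects the running of the period under the stated rules.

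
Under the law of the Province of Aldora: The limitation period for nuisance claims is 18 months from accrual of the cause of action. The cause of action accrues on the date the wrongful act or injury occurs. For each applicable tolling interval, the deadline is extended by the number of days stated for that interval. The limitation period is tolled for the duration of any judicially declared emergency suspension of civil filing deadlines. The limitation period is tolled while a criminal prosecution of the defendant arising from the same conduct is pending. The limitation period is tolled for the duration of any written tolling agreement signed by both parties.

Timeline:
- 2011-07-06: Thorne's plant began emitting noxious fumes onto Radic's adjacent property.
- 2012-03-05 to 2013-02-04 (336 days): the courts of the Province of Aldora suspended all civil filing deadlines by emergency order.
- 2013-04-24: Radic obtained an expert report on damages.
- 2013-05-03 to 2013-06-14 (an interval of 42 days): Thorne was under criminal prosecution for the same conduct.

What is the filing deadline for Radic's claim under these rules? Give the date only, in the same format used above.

The cause of action accrued on 2011-07-06, the date of the act.
18 months from 2011-07-06 is 2013-01-06.
Because the emergency suspension of filing deadlines ran from 2012-03-05 to 2013-02-04, the deadline is extended by 336 days to 2013-12-08.
Because the pending criminal prosecution ran from 2013-05-03 to 2013-06-14, the deadline is extended by 42 days to 2014-01-19.
Nothing else in the chronology tolls or restarts the period.

2014-01-19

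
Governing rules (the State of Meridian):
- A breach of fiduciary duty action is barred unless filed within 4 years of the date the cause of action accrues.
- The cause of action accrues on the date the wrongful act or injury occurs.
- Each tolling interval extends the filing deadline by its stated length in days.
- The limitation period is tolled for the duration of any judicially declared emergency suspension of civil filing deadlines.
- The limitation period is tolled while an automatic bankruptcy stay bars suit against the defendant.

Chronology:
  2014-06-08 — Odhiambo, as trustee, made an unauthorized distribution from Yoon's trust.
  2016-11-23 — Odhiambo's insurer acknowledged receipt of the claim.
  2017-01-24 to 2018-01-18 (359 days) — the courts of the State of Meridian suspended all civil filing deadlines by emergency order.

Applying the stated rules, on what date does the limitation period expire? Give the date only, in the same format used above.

The claim accrued on 2014-06-08, when the wrongful act occurred.
The untolled deadline — 4 years after 2014-06-08 — is 2018-06-08.
Because the emergency suspension of filing deadlines ran from 2017-01-24 to 2018-01-18, the deadline is extended by 359 days to 2019-06-02.
The other events in the timeline have no effect on the limitation period under the stated rules.

2019-06-02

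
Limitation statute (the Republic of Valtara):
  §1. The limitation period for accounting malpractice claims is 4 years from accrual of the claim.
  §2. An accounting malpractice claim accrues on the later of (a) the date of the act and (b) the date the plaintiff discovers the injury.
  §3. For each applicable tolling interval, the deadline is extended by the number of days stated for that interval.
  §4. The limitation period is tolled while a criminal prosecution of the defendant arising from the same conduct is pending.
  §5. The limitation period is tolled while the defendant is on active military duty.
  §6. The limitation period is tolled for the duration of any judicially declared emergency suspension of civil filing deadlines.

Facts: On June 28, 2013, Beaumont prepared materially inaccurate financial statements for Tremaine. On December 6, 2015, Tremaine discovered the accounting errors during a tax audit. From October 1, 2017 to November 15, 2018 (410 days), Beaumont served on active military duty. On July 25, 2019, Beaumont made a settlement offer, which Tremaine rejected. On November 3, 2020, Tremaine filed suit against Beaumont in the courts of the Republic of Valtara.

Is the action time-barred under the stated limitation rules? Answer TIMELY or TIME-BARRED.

Because discovery on December 6, 2015 post-dates the June 28, 2013 act, accrual under the later-of rule falls on December 6, 2015.
The untolled deadline — 4 years after December 6, 2015 — is December 6, 2019.
Because the defendant's active military service ran from October 1, 2017 to November 15, 2018, the deadline is extended by 410 days to January 19, 2021.
Nothing else in the chronology tolls or restarts the period.
Filing on November 3, 2020 beat the January 19, 2021 deadline — the action is timely.

TIMELY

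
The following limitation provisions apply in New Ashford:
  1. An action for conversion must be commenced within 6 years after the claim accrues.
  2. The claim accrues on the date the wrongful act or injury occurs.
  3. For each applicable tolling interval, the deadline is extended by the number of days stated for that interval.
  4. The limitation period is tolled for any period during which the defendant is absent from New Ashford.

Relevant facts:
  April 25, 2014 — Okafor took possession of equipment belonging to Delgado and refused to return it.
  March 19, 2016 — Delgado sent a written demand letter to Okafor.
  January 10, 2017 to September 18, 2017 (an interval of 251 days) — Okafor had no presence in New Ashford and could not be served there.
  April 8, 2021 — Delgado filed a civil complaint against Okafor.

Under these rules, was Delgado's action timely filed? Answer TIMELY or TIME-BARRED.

TIME-BARRED

The limitation period began to run on April 25, 2014.
Adding the 6 years base period to April 25, 2014 gives a deadline of April 25, 2020, before any tolling.
Because the defendant's absence from the jurisdiction ran from January 10, 2017 to September 18, 2017, the deadline is extended by 251 days to January 1, 2021.
None of the other events listed affects the running of the period under the stated rules.
Filing on April 8, 2021 missed the January 1, 2021 deadline — the action is time-barred.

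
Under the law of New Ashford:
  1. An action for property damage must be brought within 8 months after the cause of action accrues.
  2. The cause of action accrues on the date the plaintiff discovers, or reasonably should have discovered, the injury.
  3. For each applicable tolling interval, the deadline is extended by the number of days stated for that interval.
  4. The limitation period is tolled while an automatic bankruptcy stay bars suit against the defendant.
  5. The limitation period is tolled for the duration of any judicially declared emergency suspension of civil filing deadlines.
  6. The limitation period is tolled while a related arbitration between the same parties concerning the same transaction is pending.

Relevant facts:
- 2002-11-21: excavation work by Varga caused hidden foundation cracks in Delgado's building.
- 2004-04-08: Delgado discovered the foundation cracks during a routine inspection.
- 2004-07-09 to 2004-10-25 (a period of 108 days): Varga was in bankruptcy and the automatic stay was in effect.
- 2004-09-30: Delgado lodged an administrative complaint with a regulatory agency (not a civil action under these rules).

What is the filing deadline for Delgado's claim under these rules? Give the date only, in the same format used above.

2005-03-26

Under the discovery rule, the claim accrued on 2004-04-08, when Delgado discovered the injury — not on the 2002-11-21 date of the underlying act.
Adding the 8 months base period to 2004-04-08 gives a deadline of 2004-12-08, before any tolling.
Because the automatic bankruptcy stay ran from 2004-07-09 to 2004-10-25, the deadline is extended by 108 days to 2005-03-26.
The other events in the timeline have no effect on the limitation period under the stated rules.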